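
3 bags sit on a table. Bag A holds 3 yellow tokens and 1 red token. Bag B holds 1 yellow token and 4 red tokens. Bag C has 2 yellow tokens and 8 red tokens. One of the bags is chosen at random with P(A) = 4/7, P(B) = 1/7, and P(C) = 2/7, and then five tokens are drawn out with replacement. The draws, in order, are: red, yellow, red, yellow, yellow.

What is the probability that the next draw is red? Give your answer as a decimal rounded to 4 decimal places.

The likelihood of the observed sequence under each hypothesis: P(data | bag A) = (1/4)(3/4)(1/4)(3/4)(3/4) = 0.026367; P(data | bag B) = (4/5)(1/5)(4/5)(1/5)(1/5) = 0.00512; P(data | bag C) = (8/10)(2/10)(8/10)(2/10)(2/10) = 0.00512.
The prior-weighted likelihoods are 4/7 · 0.026367 = 0.015067, 1/7 · 0.00512 = 0.00073143, 2/7 · 0.00512 = 0.0014629; summing to 0.017261.
Normalising, the posterior is P(bag A | data) = 0.87288, P(bag B | data) = 0.042374, P(bag C | data) = 0.084748.
So P(red next | data) = Σ P(red next | H) P(H | data) = (1/4)(0.87288) + (4/5)(0.042374) + (4/5)(0.084748) = 0.31992.

0.3199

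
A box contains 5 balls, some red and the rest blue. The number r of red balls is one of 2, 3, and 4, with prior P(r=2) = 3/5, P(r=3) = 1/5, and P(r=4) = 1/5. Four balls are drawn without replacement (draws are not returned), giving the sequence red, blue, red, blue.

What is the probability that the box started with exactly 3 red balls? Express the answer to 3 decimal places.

0.250

For each hypothesis, P(data | H) works out to: P(data | r = 2) = (2/5)(3/4)(1/3)(2/2) = 1/10; P(data | r = 3) = (3/5)(2/4)(2/3)(1/2) = 1/10; P(data | r = 4) = (4/5)(1/4)(3/3)(0/2) = 0.
Multiplying each by its prior: 3/5 · 1/10 = 3/50, 1/5 · 1/10 = 1/50, 1/5 · 0 = 0; summing to 2/25.
Therefore the posterior P(r = 3 | data) = (1/50) / (2/25) = 1/4.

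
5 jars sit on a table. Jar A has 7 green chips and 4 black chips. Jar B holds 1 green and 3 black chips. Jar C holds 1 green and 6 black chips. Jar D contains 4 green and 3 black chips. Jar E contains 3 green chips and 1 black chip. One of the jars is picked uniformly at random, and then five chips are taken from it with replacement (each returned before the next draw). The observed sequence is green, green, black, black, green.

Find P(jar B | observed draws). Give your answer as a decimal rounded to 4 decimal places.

Compute the likelihood of the observed sequence for each case: P(data | jar A) = (7/11)(7/11)(4/11)(4/11)(7/11) = 0.034076; P(data | jar B) = (1/4)(1/4)(3/4)(3/4)(1/4) = 0.0087891; P(data | jar C) = (1/7)(1/7)(6/7)(6/7)(1/7) = 0.002142; P(data | jar D) = (4/7)(4/7)(3/7)(3/7)(4/7) = 0.034271; P(data | jar E) = (3/4)(3/4)(1/4)(1/4)(3/4) = 0.026367.
Multiplying each by its prior: 1/5 · 0.034076 = 0.0068152, 1/5 · 0.0087891 = 0.0017578, 1/5 · 0.002142 = 0.00042839, 1/5 · 0.034271 = 0.0068543, 1/5 · 0.026367 = 0.0052734; summing to 0.021129.
Hence P(jar B | data) = (0.0017578) / (0.021129) = 0.083194.

0.0832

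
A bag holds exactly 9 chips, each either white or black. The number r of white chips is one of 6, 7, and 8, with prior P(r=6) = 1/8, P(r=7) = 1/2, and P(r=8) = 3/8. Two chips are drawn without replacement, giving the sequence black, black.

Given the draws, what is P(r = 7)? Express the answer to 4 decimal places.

0.5714

For each hypothesis, P(data | H) works out to: P(data | r = 6) = (3/9)(2/8) = 1/12; P(data | r = 7) = (2/9)(1/8) = 1/36; P(data | r = 8) = (1/9)(0/8) = 0.
Multiplying each by its prior: 1/8 · 1/12 = 1/96, 1/2 · 1/36 = 1/72, 3/8 · 0 = 0; with total 7/288.
By Bayes' rule, P(r = 7 | data) = (1/72) / (7/288) = 4/7.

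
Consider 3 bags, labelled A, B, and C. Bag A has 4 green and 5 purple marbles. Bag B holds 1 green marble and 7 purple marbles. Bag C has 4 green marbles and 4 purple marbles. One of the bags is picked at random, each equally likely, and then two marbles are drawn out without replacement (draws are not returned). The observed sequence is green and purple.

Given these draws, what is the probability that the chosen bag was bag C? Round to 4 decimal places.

The likelihood of the observed sequence under each hypothesis: P(data | bag A) = (4/9)(5/8) = 0.27778; P(data | bag B) = (1/8)(7/7) = 0.125; P(data | bag C) = (4/8)(4/7) = 0.28571.
Weighting by the prior gives 1/3 · 0.27778 = 0.092593, 1/3 · 0.125 = 0.041667, 1/3 · 0.28571 = 0.095238; summing to 0.2295.
Hence P(bag C | data) = (0.095238) / (0.2295) = 0.41499.

0.4150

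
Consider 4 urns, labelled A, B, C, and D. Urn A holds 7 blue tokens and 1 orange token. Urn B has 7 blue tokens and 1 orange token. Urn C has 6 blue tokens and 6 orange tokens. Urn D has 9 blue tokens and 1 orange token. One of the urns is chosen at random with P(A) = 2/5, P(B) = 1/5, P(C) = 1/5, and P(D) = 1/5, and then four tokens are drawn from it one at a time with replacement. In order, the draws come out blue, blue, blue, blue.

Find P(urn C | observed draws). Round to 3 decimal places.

0.025

The likelihood of the observed sequence under each hypothesis: P(data | urn A) = (7/8)(7/8)(7/8)(7/8) = 0.58618; P(data | urn B) = (7/8)(7/8)(7/8)(7/8) = 0.58618; P(data | urn C) = (6/12)(6/12)(6/12)(6/12) = 0.0625; P(data | urn D) = (9/10)(9/10)(9/10)(9/10) = 0.6561.
Multiplying each by its prior: 2/5 · 0.58618 = 0.23447, 1/5 · 0.58618 = 0.11724, 1/5 · 0.0625 = 0.0125, 1/5 · 0.6561 = 0.13122; with total 0.49543.
Hence P(urn C | data) = (0.0125) / (0.49543) = 0.025231.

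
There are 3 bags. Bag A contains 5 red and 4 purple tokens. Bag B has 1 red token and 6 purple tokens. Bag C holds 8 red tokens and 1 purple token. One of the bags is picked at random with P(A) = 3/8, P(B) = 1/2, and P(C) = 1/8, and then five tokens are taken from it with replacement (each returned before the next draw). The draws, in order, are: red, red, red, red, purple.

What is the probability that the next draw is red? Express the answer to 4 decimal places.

For each hypothesis, P(data | H) works out to: P(data | bag A) = (5/9)(5/9)(5/9)(5/9)(4/9) = 0.042338; P(data | bag B) = (1/7)(1/7)(1/7)(1/7)(6/7) = 0.00035699; P(data | bag C) = (8/9)(8/9)(8/9)(8/9)(1/9) = 0.069366.
Weighting by the prior gives 3/8 · 0.042338 = 0.015877, 1/2 · 0.00035699 = 0.0001785, 1/8 · 0.069366 = 0.0086708; summing to 0.024726.
Dividing through by the total gives posterior P(bag A | data) = 0.64211, P(bag B | data) = 0.007219, P(bag C | data) = 0.35068.
Averaging over the posterior, P(red next | data) = (5/9)(0.64211) + (1/7)(0.007219) + (8/9)(0.35068) = 0.66947.

0.6695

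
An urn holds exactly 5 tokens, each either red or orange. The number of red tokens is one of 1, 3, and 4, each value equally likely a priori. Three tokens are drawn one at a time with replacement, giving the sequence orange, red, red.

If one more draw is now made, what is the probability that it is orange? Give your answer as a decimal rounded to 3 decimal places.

0.358

The likelihood of the observed sequence under each hypothesis: P(data | r = 1) = (4/5)(1/5)(1/5) = 4/125; P(data | r = 3) = (2/5)(3/5)(3/5) = 18/125; P(data | r = 4) = (1/5)(4/5)(4/5) = 16/125.
The prior-weighted likelihoods are 1/3 · 4/125 = 4/375, 1/3 · 18/125 = 6/125, 1/3 · 16/125 = 16/375; summing to 38/375.
Dividing through by the total gives posterior P(r = 1 | data) = 2/19, P(r = 3 | data) = 9/19, P(r = 4 | data) = 8/19.
The predictive probability is P(orange next | data) = (4/5)(2/19) + (2/5)(9/19) + (1/5)(8/19) = 34/95.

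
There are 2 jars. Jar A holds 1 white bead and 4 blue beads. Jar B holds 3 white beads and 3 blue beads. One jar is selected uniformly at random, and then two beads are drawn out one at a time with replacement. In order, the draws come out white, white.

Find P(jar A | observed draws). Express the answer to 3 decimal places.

0.138

The likelihood of the observed sequence under each hypothesis: P(data | jar A) = (1/5)(1/5) = 1/25; P(data | jar B) = (3/6)(3/6) = 1/4.
Multiplying each by its prior: 1/2 · 1/25 = 1/50, 1/2 · 1/4 = 1/8; these sum to 29/200.
Therefore the posterior P(jar A | data) = (1/50) / (29/200) = 4/29.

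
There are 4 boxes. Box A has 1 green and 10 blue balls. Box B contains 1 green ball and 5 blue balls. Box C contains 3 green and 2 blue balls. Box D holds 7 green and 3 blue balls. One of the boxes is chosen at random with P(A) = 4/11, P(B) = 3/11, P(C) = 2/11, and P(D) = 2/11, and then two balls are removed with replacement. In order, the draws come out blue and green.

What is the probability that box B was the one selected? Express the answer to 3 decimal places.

For each hypothesis, P(data | H) works out to: P(data | box A) = (10/11)(1/11) = 0.082645; P(data | box B) = (5/6)(1/6) = 0.13889; P(data | box C) = (2/5)(3/5) = 0.24; P(data | box D) = (3/10)(7/10) = 0.21.
Weighting by the prior gives 4/11 · 0.082645 = 0.030053, 3/11 · 0.13889 = 0.037879, 2/11 · 0.24 = 0.043636, 2/11 · 0.21 = 0.038182; with total 0.14975.
Therefore the posterior P(box B | data) = (0.037879) / (0.14975) = 0.25295.

0.253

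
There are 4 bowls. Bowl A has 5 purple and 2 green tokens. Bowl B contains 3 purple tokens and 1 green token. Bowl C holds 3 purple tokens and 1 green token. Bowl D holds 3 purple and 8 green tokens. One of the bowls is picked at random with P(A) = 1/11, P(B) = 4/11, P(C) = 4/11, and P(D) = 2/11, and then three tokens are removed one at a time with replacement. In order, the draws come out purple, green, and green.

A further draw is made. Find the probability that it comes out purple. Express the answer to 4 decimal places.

For each hypothesis, P(data | H) works out to: P(data | bowl A) = (5/7)(2/7)(2/7) = 0.058309; P(data | bowl B) = (3/4)(1/4)(1/4) = 0.046875; P(data | bowl C) = (3/4)(1/4)(1/4) = 0.046875; P(data | bowl D) = (3/11)(8/11)(8/11) = 0.14425.
Weighting by the prior gives 1/11 · 0.058309 = 0.0053008, 4/11 · 0.046875 = 0.017045, 4/11 · 0.046875 = 0.017045, 2/11 · 0.14425 = 0.026228; summing to 0.065619.
The posterior is then P(bowl A | data) = 0.080781, P(bowl B | data) = 0.25976, P(bowl C | data) = 0.25976, P(bowl D | data) = 0.39969.
The predictive probability is P(purple next | data) = (5/7)(0.080781) + (3/4)(0.25976) + (3/4)(0.25976) + (3/11)(0.39969) = 0.55635.

0.5564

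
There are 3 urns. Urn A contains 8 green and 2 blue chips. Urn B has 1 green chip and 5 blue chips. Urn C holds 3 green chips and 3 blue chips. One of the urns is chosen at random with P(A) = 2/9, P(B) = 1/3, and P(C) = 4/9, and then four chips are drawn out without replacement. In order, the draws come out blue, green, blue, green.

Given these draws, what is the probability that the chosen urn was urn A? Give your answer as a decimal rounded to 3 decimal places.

For each hypothesis, P(data | H) works out to: P(data | urn A) = (2/10)(8/9)(1/8)(7/7) = 1/45; P(data | urn B) = (5/6)(1/5)(4/4)(0/3) = 0; P(data | urn C) = (3/6)(3/5)(2/4)(2/3) = 1/10.
Multiplying each by its prior: 2/9 · 1/45 = 2/405, 1/3 · 0 = 0, 4/9 · 1/10 = 2/45; with total 4/81.
By Bayes' rule, P(urn A | data) = (2/405) / (4/81) = 1/10.

0.100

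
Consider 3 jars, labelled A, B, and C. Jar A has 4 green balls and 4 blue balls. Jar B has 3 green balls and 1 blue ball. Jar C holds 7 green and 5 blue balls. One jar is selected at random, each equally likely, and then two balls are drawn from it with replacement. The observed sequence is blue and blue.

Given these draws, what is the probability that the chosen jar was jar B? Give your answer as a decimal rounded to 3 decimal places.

Compute the likelihood of the observed sequence for each case: P(data | jar A) = (4/8)(4/8) = 1/4; P(data | jar B) = (1/4)(1/4) = 1/16; P(data | jar C) = (5/12)(5/12) = 25/144.
Multiplying each by its prior: 1/3 · 1/4 = 1/12, 1/3 · 1/16 = 1/48, 1/3 · 25/144 = 25/432; these sum to 35/216.
By Bayes' rule, P(jar B | data) = (1/48) / (35/216) = 9/70.

0.129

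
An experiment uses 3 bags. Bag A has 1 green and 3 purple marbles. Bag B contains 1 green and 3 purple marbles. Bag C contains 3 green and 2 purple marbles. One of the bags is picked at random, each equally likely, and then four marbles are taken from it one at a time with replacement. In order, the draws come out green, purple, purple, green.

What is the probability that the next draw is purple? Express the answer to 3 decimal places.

0.592

For each hypothesis, P(data | H) works out to: P(data | bag A) = (1/4)(3/4)(3/4)(1/4) = 0.035156; P(data | bag B) = (1/4)(3/4)(3/4)(1/4) = 0.035156; P(data | bag C) = (3/5)(2/5)(2/5)(3/5) = 0.0576.
The prior-weighted likelihoods are 1/3 · 0.035156 = 0.011719, 1/3 · 0.035156 = 0.011719, 1/3 · 0.0576 = 0.0192; summing to 0.042638.
The posterior is then P(bag A | data) = 0.27485, P(bag B | data) = 0.27485, P(bag C | data) = 0.45031.
So P(purple next | data) = Σ P(purple next | H) P(H | data) = (3/4)(0.27485) + (3/4)(0.27485) + (2/5)(0.45031) = 0.59239.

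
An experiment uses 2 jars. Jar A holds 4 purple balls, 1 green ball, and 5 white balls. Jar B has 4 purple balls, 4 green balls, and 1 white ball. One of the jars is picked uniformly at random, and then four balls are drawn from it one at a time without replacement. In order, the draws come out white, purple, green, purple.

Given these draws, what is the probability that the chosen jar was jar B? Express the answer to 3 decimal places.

0.571

Under each hypothesis, the probability of the observed sequence is: P(data | jar A) = (5/10)(4/9)(1/8)(3/7) = 1/84; P(data | jar B) = (1/9)(4/8)(4/7)(3/6) = 1/63.
Multiplying each by its prior: 1/2 · 1/84 = 1/168, 1/2 · 1/63 = 1/126; with total 1/72.
So P(jar B | data) = (1/126) / (1/72) = 4/7.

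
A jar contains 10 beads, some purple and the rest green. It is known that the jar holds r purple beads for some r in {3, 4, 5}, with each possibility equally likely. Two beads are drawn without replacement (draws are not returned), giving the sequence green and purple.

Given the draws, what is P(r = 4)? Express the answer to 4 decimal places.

Under each hypothesis, the probability of the observed sequence is: P(data | r = 3) = (7/10)(3/9) = 7/30; P(data | r = 4) = (6/10)(4/9) = 4/15; P(data | r = 5) = (5/10)(5/9) = 5/18.
Weighting by the prior gives 1/3 · 7/30 = 7/90, 1/3 · 4/15 = 4/45, 1/3 · 5/18 = 5/54; summing to 7/27.
Therefore the posterior P(r = 4 | data) = (4/45) / (7/27) = 12/35.

0.3429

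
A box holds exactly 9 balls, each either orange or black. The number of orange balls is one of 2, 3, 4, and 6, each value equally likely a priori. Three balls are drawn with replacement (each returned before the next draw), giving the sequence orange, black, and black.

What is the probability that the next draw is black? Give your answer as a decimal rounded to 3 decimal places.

0.616

Under each hypothesis, the probability of the observed sequence is: P(data | r = 2) = (2/9)(7/9)(7/9) = 0.13443; P(data | r = 3) = (3/9)(6/9)(6/9) = 0.14815; P(data | r = 4) = (4/9)(5/9)(5/9) = 0.13717; P(data | r = 6) = (6/9)(3/9)(3/9) = 0.074074.
The prior-weighted likelihoods are 1/4 · 0.13443 = 0.033608, 1/4 · 0.14815 = 0.037037, 1/4 · 0.13717 = 0.034294, 1/4 · 0.074074 = 0.018519; these sum to 0.12346.
Dividing through by the total gives posterior P(r = 2 | data) = 0.27222, P(r = 3 | data) = 0.3, P(r = 4 | data) = 0.27778, P(r = 6 | data) = 0.15.
The predictive probability is P(black next | data) = (7/9)(0.27222) + (2/3)(0.3) + (5/9)(0.27778) + (1/3)(0.15) = 0.61605.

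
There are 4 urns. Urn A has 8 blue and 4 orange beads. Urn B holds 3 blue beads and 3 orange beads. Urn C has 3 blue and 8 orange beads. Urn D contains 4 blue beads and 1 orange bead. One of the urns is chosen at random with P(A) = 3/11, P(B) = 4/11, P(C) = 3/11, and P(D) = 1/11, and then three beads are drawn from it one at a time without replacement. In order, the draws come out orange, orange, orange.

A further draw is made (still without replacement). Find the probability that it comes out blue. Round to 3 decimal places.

0.495

The likelihood of the observed sequence under each hypothesis: P(data | urn A) = (4/12)(3/11)(2/10) = 1/55; P(data | urn B) = (3/6)(2/5)(1/4) = 1/20; P(data | urn C) = (8/11)(7/10)(6/9) = 56/165; P(data | urn D) = (1/5)(0/4) = 0.
Multiplying each by its prior: 3/11 · 1/55 = 3/605, 4/11 · 1/20 = 1/55, 3/11 · 56/165 = 56/605, 1/11 · 0 = 0; summing to 14/121.
Dividing through by the total gives posterior P(urn A | data) = 3/70, P(urn B | data) = 11/70, P(urn C | data) = 4/5, P(urn D | data) = 0.
The predictive probability is P(blue next | data) = (8/9)(3/70) + (1)(11/70) + (3/8)(4/5) = 52/105.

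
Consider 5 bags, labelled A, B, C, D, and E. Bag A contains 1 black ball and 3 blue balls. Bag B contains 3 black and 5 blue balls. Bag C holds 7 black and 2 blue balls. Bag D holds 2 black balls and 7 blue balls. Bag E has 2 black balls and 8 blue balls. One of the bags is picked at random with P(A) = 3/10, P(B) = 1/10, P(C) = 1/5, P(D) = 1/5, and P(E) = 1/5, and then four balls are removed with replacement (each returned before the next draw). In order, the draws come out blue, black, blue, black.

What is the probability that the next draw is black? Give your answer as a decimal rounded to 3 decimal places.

0.353

Under each hypothesis, the probability of the observed sequence is: P(data | bag A) = (3/4)(1/4)(3/4)(1/4) = 0.035156; P(data | bag B) = (5/8)(3/8)(5/8)(3/8) = 0.054932; P(data | bag C) = (2/9)(7/9)(2/9)(7/9) = 0.029873; P(data | bag D) = (7/9)(2/9)(7/9)(2/9) = 0.029873; P(data | bag E) = (8/10)(2/10)(8/10)(2/10) = 0.0256.
The prior-weighted likelihoods are 3/10 · 0.035156 = 0.010547, 1/10 · 0.054932 = 0.0054932, 1/5 · 0.029873 = 0.0059747, 1/5 · 0.029873 = 0.0059747, 1/5 · 0.0256 = 0.00512; these sum to 0.033109.
Normalising, the posterior is P(bag A | data) = 0.31855, P(bag B | data) = 0.16591, P(bag C | data) = 0.18045, P(bag D | data) = 0.18045, P(bag E | data) = 0.15464.
So P(black next | data) = Σ P(black next | H) P(H | data) = (1/4)(0.31855) + (3/8)(0.16591) + (7/9)(0.18045) + (2/9)(0.18045) + (1/5)(0.15464) = 0.35323.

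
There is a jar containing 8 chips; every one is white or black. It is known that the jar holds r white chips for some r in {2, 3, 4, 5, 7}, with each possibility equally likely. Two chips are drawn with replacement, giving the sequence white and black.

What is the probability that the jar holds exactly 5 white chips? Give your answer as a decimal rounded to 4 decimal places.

0.2308

Compute the likelihood of the observed sequence for each case: P(data | r = 2) = (2/8)(6/8) = 3/16; P(data | r = 3) = (3/8)(5/8) = 15/64; P(data | r = 4) = (4/8)(4/8) = 1/4; P(data | r = 5) = (5/8)(3/8) = 15/64; P(data | r = 7) = (7/8)(1/8) = 7/64.
The prior-weighted likelihoods are 1/5 · 3/16 = 3/80, 1/5 · 15/64 = 3/64, 1/5 · 1/4 = 1/20, 1/5 · 15/64 = 3/64, 1/5 · 7/64 = 7/320; these sum to 13/64.
So P(r = 5 | data) = (3/64) / (13/64) = 3/13.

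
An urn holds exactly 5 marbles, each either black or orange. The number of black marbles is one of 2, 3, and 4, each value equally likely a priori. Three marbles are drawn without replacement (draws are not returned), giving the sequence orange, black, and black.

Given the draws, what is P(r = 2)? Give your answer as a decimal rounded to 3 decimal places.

0.200

For each hypothesis, P(data | H) works out to: P(data | r = 2) = (3/5)(2/4)(1/3) = 1/10; P(data | r = 3) = (2/5)(3/4)(2/3) = 1/5; P(data | r = 4) = (1/5)(4/4)(3/3) = 1/5.
Weighting by the prior gives 1/3 · 1/10 = 1/30, 1/3 · 1/5 = 1/15, 1/3 · 1/5 = 1/15; with total 1/6.
By Bayes' rule, P(r = 2 | data) = (1/30) / (1/6) = 1/5.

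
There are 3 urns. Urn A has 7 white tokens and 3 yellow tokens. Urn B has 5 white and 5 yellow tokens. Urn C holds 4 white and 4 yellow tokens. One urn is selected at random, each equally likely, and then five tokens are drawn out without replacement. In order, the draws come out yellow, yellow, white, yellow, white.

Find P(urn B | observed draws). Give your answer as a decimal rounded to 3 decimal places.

0.437

Compute the likelihood of the observed sequence for each case: P(data | urn A) = (3/10)(2/9)(7/8)(1/7)(6/6) = 0.0083333; P(data | urn B) = (5/10)(4/9)(5/8)(3/7)(4/6) = 0.039683; P(data | urn C) = (4/8)(3/7)(4/6)(2/5)(3/4) = 0.042857.
Weighting by the prior gives 1/3 · 0.0083333 = 0.0027778, 1/3 · 0.039683 = 0.013228, 1/3 · 0.042857 = 0.014286; these sum to 0.030291.
Therefore the posterior P(urn B | data) = (0.013228) / (0.030291) = 0.43668.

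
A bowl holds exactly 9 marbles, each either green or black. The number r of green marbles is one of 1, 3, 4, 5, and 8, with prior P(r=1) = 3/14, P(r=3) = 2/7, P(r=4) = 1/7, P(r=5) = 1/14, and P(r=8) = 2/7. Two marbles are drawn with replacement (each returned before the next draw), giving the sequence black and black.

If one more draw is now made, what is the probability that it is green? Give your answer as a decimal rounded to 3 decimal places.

Under each hypothesis, the probability of the observed sequence is: P(data | r = 1) = (8/9)(8/9) = 64/81; P(data | r = 3) = (6/9)(6/9) = 4/9; P(data | r = 4) = (5/9)(5/9) = 25/81; P(data | r = 5) = (4/9)(4/9) = 16/81; P(data | r = 8) = (1/9)(1/9) = 1/81.
The prior-weighted likelihoods are 3/14 · 64/81 = 32/189, 2/7 · 4/9 = 8/63, 1/7 · 25/81 = 25/567, 1/14 · 16/81 = 8/567, 2/7 · 1/81 = 2/567; with total 29/81.
The posterior is then P(r = 1 | data) = 96/203, P(r = 3 | data) = 72/203, P(r = 4 | data) = 25/203, P(r = 5 | data) = 8/203, P(r = 8 | data) = 2/203.
The predictive probability is P(green next | data) = (1/9)(96/203) + (1/3)(72/203) + (4/9)(25/203) + (5/9)(8/203) + (8/9)(2/203) = 52/203.

0.256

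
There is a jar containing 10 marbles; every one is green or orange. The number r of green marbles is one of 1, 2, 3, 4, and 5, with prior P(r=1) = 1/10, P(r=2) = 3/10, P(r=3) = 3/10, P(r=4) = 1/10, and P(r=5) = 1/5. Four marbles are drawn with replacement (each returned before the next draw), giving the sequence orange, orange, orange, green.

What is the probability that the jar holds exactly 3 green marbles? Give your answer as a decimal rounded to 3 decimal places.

0.343

Compute the likelihood of the observed sequence for each case: P(data | r = 1) = (9/10)(9/10)(9/10)(1/10) = 0.0729; P(data | r = 2) = (8/10)(8/10)(8/10)(2/10) = 0.1024; P(data | r = 3) = (7/10)(7/10)(7/10)(3/10) = 0.1029; P(data | r = 4) = (6/10)(6/10)(6/10)(4/10) = 0.0864; P(data | r = 5) = (5/10)(5/10)(5/10)(5/10) = 0.0625.
Multiplying each by its prior: 1/10 · 0.0729 = 0.00729, 3/10 · 0.1024 = 0.03072, 3/10 · 0.1029 = 0.03087, 1/10 · 0.0864 = 0.00864, 1/5 · 0.0625 = 0.0125; summing to 0.09002.
Therefore the posterior P(r = 3 | data) = (0.03087) / (0.09002) = 0.34292.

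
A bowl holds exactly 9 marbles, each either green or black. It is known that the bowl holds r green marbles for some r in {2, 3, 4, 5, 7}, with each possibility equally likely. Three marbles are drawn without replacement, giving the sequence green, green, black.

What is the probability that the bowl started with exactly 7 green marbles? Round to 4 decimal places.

0.3066

For each hypothesis, P(data | H) works out to: P(data | r = 2) = (2/9)(1/8)(7/7) = 0.027778; P(data | r = 3) = (3/9)(2/8)(6/7) = 0.071429; P(data | r = 4) = (4/9)(3/8)(5/7) = 0.11905; P(data | r = 5) = (5/9)(4/8)(4/7) = 0.15873; P(data | r = 7) = (7/9)(6/8)(2/7) = 0.16667.
Weighting by the prior gives 1/5 · 0.027778 = 0.0055556, 1/5 · 0.071429 = 0.014286, 1/5 · 0.11905 = 0.02381, 1/5 · 0.15873 = 0.031746, 1/5 · 0.16667 = 0.033333; these sum to 0.10873.
Hence P(r = 7 | data) = (0.033333) / (0.10873) = 0.30657.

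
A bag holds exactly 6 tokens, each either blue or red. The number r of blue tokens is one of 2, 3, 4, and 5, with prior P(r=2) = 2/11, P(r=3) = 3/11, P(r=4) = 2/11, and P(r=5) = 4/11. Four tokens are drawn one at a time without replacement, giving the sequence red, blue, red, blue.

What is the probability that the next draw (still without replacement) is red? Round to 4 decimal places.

0.5000

Under each hypothesis, the probability of the observed sequence is: P(data | r = 2) = (4/6)(2/5)(3/4)(1/3) = 1/15; P(data | r = 3) = (3/6)(3/5)(2/4)(2/3) = 1/10; P(data | r = 4) = (2/6)(4/5)(1/4)(3/3) = 1/15; P(data | r = 5) = (1/6)(5/5)(0/4) = 0.
The prior-weighted likelihoods are 2/11 · 1/15 = 2/165, 3/11 · 1/10 = 3/110, 2/11 · 1/15 = 2/165, 4/11 · 0 = 0; these sum to 17/330.
Normalising, the posterior is P(r = 2 | data) = 4/17, P(r = 3 | data) = 9/17, P(r = 4 | data) = 4/17, P(r = 5 | data) = 0.
So P(red next | data) = Σ P(red next | H) P(H | data) = (1)(4/17) + (1/2)(9/17) + (0)(4/17) = 1/2.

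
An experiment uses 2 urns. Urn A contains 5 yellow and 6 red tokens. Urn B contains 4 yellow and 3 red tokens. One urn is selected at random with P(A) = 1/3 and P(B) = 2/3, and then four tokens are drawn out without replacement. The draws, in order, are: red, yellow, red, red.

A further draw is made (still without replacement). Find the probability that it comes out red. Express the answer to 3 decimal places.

For each hypothesis, P(data | H) works out to: P(data | urn A) = (6/11)(5/10)(5/9)(4/8) = 0.075758; P(data | urn B) = (3/7)(4/6)(2/5)(1/4) = 0.028571.
Multiplying each by its prior: 1/3 · 0.075758 = 0.025253, 2/3 · 0.028571 = 0.019048; these sum to 0.0443.
Normalising, the posterior is P(urn A | data) = 0.57003, P(urn B | data) = 0.42997.
The predictive probability is P(red next | data) = (3/7)(0.57003) + (0)(0.42997) = 0.2443.

0.244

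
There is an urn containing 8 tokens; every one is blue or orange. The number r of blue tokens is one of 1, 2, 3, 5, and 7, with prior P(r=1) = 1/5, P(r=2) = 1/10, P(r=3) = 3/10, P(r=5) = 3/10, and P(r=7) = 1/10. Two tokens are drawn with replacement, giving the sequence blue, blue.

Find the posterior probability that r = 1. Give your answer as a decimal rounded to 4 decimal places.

0.0127

For each hypothesis, P(data | H) works out to: P(data | r = 1) = (1/8)(1/8) = 1/64; P(data | r = 2) = (2/8)(2/8) = 1/16; P(data | r = 3) = (3/8)(3/8) = 9/64; P(data | r = 5) = (5/8)(5/8) = 25/64; P(data | r = 7) = (7/8)(7/8) = 49/64.
The prior-weighted likelihoods are 1/5 · 1/64 = 1/320, 1/10 · 1/16 = 1/160, 3/10 · 9/64 = 27/640, 3/10 · 25/64 = 15/128, 1/10 · 49/64 = 49/640; with total 157/640.
Therefore the posterior P(r = 1 | data) = (1/320) / (157/640) = 2/157.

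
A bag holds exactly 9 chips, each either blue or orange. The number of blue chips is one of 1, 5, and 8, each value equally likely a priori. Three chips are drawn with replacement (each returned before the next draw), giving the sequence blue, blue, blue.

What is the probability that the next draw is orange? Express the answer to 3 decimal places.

The likelihood of the observed sequence under each hypothesis: P(data | r = 1) = (1/9)(1/9)(1/9) = 0.0013717; P(data | r = 5) = (5/9)(5/9)(5/9) = 0.17147; P(data | r = 8) = (8/9)(8/9)(8/9) = 0.70233.
The prior-weighted likelihoods are 1/3 · 0.0013717 = 0.00045725, 1/3 · 0.17147 = 0.057156, 1/3 · 0.70233 = 0.23411; with total 0.29172.
Normalising, the posterior is P(r = 1 | data) = 0.0015674, P(r = 5 | data) = 0.19592, P(r = 8 | data) = 0.80251.
Averaging over the posterior, P(orange next | data) = (8/9)(0.0015674) + (4/9)(0.19592) + (1/9)(0.80251) = 0.17764.

0.178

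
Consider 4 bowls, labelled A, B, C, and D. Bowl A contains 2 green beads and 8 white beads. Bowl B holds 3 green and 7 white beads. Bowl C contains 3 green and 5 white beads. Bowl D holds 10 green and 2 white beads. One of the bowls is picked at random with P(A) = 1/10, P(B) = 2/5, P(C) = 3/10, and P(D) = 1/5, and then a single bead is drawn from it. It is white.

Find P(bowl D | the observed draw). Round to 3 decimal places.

Under each hypothesis, the probability of this draw is: P(data | bowl A) = (8/10) = 0.8; P(data | bowl B) = (7/10) = 0.7; P(data | bowl C) = (5/8) = 0.625; P(data | bowl D) = (2/12) = 0.16667.
Multiplying each by its prior: 1/10 · 0.8 = 0.08, 2/5 · 0.7 = 0.28, 3/10 · 0.625 = 0.1875, 1/5 · 0.16667 = 0.033333; summing to 0.58083.
So P(bowl D | data) = (0.033333) / (0.58083) = 0.057389.

0.057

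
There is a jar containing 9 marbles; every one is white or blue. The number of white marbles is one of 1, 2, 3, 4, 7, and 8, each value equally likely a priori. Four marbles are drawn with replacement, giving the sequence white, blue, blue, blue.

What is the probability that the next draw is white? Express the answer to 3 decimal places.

0.290

Under each hypothesis, the probability of the observed sequence is: P(data | r = 1) = (1/9)(8/9)(8/9)(8/9) = 0.078037; P(data | r = 2) = (2/9)(7/9)(7/9)(7/9) = 0.10456; P(data | r = 3) = (3/9)(6/9)(6/9)(6/9) = 0.098765; P(data | r = 4) = (4/9)(5/9)(5/9)(5/9) = 0.076208; P(data | r = 7) = (7/9)(2/9)(2/9)(2/9) = 0.0085353; P(data | r = 8) = (8/9)(1/9)(1/9)(1/9) = 0.0012193.
The prior-weighted likelihoods are 1/6 · 0.078037 = 0.013006, 1/6 · 0.10456 = 0.017426, 1/6 · 0.098765 = 0.016461, 1/6 · 0.076208 = 0.012701, 1/6 · 0.0085353 = 0.0014225, 1/6 · 0.0012193 = 0.00020322; with total 0.06122.
Dividing through by the total gives posterior P(r = 1 | data) = 0.21245, P(r = 2 | data) = 0.28465, P(r = 3 | data) = 0.26888, P(r = 4 | data) = 0.20747, P(r = 7 | data) = 0.023237, P(r = 8 | data) = 0.0033195.
So P(white next | data) = Σ P(white next | H) P(H | data) = (1/9)(0.21245) + (2/9)(0.28465) + (1/3)(0.26888) + (4/9)(0.20747) + (7/9)(0.023237) + (8/9)(0.0033195) = 0.28972.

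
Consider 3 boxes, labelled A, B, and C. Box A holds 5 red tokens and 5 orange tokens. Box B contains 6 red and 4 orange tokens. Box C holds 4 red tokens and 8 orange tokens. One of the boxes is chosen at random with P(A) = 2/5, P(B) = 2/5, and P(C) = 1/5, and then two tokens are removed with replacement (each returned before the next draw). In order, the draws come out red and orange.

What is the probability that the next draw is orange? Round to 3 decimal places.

The likelihood of the observed sequence under each hypothesis: P(data | box A) = (5/10)(5/10) = 0.25; P(data | box B) = (6/10)(4/10) = 0.24; P(data | box C) = (4/12)(8/12) = 0.22222.
Weighting by the prior gives 2/5 · 0.25 = 0.1, 2/5 · 0.24 = 0.096, 1/5 · 0.22222 = 0.044444; with total 0.24044.
Dividing through by the total gives posterior P(box A | data) = 0.4159, P(box B | data) = 0.39926, P(box C | data) = 0.18484.
The predictive probability is P(orange next | data) = (1/2)(0.4159) + (2/5)(0.39926) + (2/3)(0.18484) = 0.49088.

0.491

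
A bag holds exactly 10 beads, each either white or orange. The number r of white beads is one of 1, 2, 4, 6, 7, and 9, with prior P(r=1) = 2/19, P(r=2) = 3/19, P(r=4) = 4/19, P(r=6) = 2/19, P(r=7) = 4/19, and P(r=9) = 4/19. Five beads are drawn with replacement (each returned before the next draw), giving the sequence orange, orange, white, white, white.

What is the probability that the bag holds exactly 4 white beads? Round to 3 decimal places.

0.279

Under each hypothesis, the probability of the observed sequence is: P(data | r = 1) = (9/10)(9/10)(1/10)(1/10)(1/10) = 0.00081; P(data | r = 2) = (8/10)(8/10)(2/10)(2/10)(2/10) = 0.00512; P(data | r = 4) = (6/10)(6/10)(4/10)(4/10)(4/10) = 0.02304; P(data | r = 6) = (4/10)(4/10)(6/10)(6/10)(6/10) = 0.03456; P(data | r = 7) = (3/10)(3/10)(7/10)(7/10)(7/10) = 0.03087; P(data | r = 9) = (1/10)(1/10)(9/10)(9/10)(9/10) = 0.00729.
Multiplying each by its prior: 2/19 · 0.00081 = 8.5263e-05, 3/19 · 0.00512 = 0.00080842, 4/19 · 0.02304 = 0.0048505, 2/19 · 0.03456 = 0.0036379, 4/19 · 0.03087 = 0.0064989, 4/19 · 0.00729 = 0.0015347; summing to 0.017416.
Hence P(r = 4 | data) = (0.0048505) / (0.017416) = 0.27851.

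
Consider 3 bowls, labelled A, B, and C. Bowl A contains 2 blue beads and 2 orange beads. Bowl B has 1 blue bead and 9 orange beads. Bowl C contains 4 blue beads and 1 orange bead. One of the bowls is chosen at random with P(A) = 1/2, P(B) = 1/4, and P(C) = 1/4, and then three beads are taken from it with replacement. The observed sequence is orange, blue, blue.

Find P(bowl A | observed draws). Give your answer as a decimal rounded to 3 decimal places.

0.646

Under each hypothesis, the probability of the observed sequence is: P(data | bowl A) = (2/4)(2/4)(2/4) = 0.125; P(data | bowl B) = (9/10)(1/10)(1/10) = 0.009; P(data | bowl C) = (1/5)(4/5)(4/5) = 0.128.
The prior-weighted likelihoods are 1/2 · 0.125 = 0.0625, 1/4 · 0.009 = 0.00225, 1/4 · 0.128 = 0.032; with total 0.09675.
So P(bowl A | data) = (0.0625) / (0.09675) = 0.64599.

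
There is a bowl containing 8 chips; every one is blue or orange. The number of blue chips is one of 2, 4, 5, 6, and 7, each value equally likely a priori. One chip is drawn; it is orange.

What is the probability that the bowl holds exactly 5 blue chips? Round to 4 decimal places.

0.1875

Compute the likelihood of this draw for each case: P(data | r = 2) = (6/8) = 3/4; P(data | r = 4) = (4/8) = 1/2; P(data | r = 5) = (3/8) = 3/8; P(data | r = 6) = (2/8) = 1/4; P(data | r = 7) = (1/8) = 1/8.
Multiplying each by its prior: 1/5 · 3/4 = 3/20, 1/5 · 1/2 = 1/10, 1/5 · 3/8 = 3/40, 1/5 · 1/4 = 1/20, 1/5 · 1/8 = 1/40; summing to 2/5.
So P(r = 5 | data) = (3/40) / (2/5) = 3/16.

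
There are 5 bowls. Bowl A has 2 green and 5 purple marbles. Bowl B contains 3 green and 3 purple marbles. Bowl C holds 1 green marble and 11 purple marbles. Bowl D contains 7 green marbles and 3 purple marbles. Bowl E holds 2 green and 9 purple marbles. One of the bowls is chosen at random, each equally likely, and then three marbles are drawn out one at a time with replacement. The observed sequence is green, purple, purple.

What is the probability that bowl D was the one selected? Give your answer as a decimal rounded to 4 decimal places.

0.1199

The likelihood of the observed sequence under each hypothesis: P(data | bowl A) = (2/7)(5/7)(5/7) = 0.14577; P(data | bowl B) = (3/6)(3/6)(3/6) = 0.125; P(data | bowl C) = (1/12)(11/12)(11/12) = 0.070023; P(data | bowl D) = (7/10)(3/10)(3/10) = 0.063; P(data | bowl E) = (2/11)(9/11)(9/11) = 0.12171.
Multiplying each by its prior: 1/5 · 0.14577 = 0.029155, 1/5 · 0.125 = 0.025, 1/5 · 0.070023 = 0.014005, 1/5 · 0.063 = 0.0126, 1/5 · 0.12171 = 0.024343; summing to 0.1051.
Therefore the posterior P(bowl D | data) = (0.0126) / (0.1051) = 0.11988.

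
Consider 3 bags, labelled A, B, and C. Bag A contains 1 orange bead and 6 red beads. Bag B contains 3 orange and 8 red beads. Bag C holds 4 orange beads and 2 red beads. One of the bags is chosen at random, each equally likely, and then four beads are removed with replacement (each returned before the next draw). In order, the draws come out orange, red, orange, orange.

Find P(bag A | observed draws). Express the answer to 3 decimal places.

Under each hypothesis, the probability of the observed sequence is: P(data | bag A) = (1/7)(6/7)(1/7)(1/7) = 0.002499; P(data | bag B) = (3/11)(8/11)(3/11)(3/11) = 0.014753; P(data | bag C) = (4/6)(2/6)(4/6)(4/6) = 0.098765.
Weighting by the prior gives 1/3 · 0.002499 = 0.00083299, 1/3 · 0.014753 = 0.0049177, 1/3 · 0.098765 = 0.032922; these sum to 0.038672.
Therefore the posterior P(bag A | data) = (0.00083299) / (0.038672) = 0.02154.

0.022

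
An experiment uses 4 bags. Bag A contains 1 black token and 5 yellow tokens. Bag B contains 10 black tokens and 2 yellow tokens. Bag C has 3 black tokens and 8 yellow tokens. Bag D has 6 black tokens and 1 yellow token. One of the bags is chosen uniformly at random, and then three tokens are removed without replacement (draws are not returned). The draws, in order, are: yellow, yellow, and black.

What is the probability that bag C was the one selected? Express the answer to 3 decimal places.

The likelihood of the observed sequence under each hypothesis: P(data | bag A) = (5/6)(4/5)(1/4) = 1/6; P(data | bag B) = (2/12)(1/11)(10/10) = 1/66; P(data | bag C) = (8/11)(7/10)(3/9) = 28/165; P(data | bag D) = (1/7)(0/6) = 0.
The prior-weighted likelihoods are 1/4 · 1/6 = 1/24, 1/4 · 1/66 = 1/264, 1/4 · 28/165 = 7/165, 1/4 · 0 = 0; summing to 29/330.
Therefore the posterior P(bag C | data) = (7/165) / (29/330) = 14/29.

0.483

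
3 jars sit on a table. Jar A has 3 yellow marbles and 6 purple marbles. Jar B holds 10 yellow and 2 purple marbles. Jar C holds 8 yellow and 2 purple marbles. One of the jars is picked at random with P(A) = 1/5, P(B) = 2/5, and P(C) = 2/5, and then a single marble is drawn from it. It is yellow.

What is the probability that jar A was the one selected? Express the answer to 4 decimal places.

0.0926

Compute the likelihood of this draw for each case: P(data | jar A) = (3/9) = 1/3; P(data | jar B) = (10/12) = 5/6; P(data | jar C) = (8/10) = 4/5.
The prior-weighted likelihoods are 1/5 · 1/3 = 1/15, 2/5 · 5/6 = 1/3, 2/5 · 4/5 = 8/25; these sum to 18/25.
Hence P(jar A | data) = (1/15) / (18/25) = 5/54.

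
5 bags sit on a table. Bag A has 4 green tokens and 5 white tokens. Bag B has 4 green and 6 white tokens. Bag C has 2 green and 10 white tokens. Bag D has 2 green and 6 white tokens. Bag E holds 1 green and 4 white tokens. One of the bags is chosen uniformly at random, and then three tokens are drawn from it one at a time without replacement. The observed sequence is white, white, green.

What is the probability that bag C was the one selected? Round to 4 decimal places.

0.1623

Under each hypothesis, the probability of the observed sequence is: P(data | bag A) = (5/9)(4/8)(4/7) = 0.15873; P(data | bag B) = (6/10)(5/9)(4/8) = 0.16667; P(data | bag C) = (10/12)(9/11)(2/10) = 0.13636; P(data | bag D) = (6/8)(5/7)(2/6) = 0.17857; P(data | bag E) = (4/5)(3/4)(1/3) = 0.2.
The prior-weighted likelihoods are 1/5 · 0.15873 = 0.031746, 1/5 · 0.16667 = 0.033333, 1/5 · 0.13636 = 0.027273, 1/5 · 0.17857 = 0.035714, 1/5 · 0.2 = 0.04; with total 0.16807.
Hence P(bag C | data) = (0.027273) / (0.16807) = 0.16227.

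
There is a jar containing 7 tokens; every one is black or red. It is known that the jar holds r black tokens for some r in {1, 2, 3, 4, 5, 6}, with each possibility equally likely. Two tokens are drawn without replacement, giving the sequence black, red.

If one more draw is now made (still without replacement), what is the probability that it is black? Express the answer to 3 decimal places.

Under each hypothesis, the probability of the observed sequence is: P(data | r = 1) = (1/7)(6/6) = 1/7; P(data | r = 2) = (2/7)(5/6) = 5/21; P(data | r = 3) = (3/7)(4/6) = 2/7; P(data | r = 4) = (4/7)(3/6) = 2/7; P(data | r = 5) = (5/7)(2/6) = 5/21; P(data | r = 6) = (6/7)(1/6) = 1/7.
Multiplying each by its prior: 1/6 · 1/7 = 1/42, 1/6 · 5/21 = 5/126, 1/6 · 2/7 = 1/21, 1/6 · 2/7 = 1/21, 1/6 · 5/21 = 5/126, 1/6 · 1/7 = 1/42; with total 2/9.
Normalising, the posterior is P(r = 1 | data) = 3/28, P(r = 2 | data) = 5/28, P(r = 3 | data) = 3/14, P(r = 4 | data) = 3/14, P(r = 5 | data) = 5/28, P(r = 6 | data) = 3/28.
Averaging over the posterior, P(black next | data) = (0)(3/28) + (1/5)(5/28) + (2/5)(3/14) + (3/5)(3/14) + (4/5)(5/28) + (1)(3/28) = 1/2.

0.500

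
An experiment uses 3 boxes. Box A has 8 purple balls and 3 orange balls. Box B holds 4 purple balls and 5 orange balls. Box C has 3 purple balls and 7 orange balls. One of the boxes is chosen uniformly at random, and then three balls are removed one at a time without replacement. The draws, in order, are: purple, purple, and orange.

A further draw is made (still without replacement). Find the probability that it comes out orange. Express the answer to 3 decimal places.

Under each hypothesis, the probability of the observed sequence is: P(data | box A) = (8/11)(7/10)(3/9) = 0.1697; P(data | box B) = (4/9)(3/8)(5/7) = 0.11905; P(data | box C) = (3/10)(2/9)(7/8) = 0.058333.
The prior-weighted likelihoods are 1/3 · 0.1697 = 0.056566, 1/3 · 0.11905 = 0.039683, 1/3 · 0.058333 = 0.019444; these sum to 0.11569.
The posterior is then P(box A | data) = 0.48893, P(box B | data) = 0.343, P(box C | data) = 0.16807.
Averaging over the posterior, P(orange next | data) = (1/4)(0.48893) + (2/3)(0.343) + (6/7)(0.16807) = 0.49496.

0.495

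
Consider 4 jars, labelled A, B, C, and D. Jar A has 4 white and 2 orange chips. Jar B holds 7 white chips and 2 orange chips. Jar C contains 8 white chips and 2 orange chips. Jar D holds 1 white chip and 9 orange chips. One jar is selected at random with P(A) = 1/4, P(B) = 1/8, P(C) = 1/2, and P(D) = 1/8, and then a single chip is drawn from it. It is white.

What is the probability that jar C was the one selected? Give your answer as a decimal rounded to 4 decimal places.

0.5914

The likelihood of this draw under each hypothesis: P(data | jar A) = (4/6) = 2/3; P(data | jar B) = (7/9) = 7/9; P(data | jar C) = (8/10) = 4/5; P(data | jar D) = (1/10) = 1/10.
Weighting by the prior gives 1/4 · 2/3 = 1/6, 1/8 · 7/9 = 7/72, 1/2 · 4/5 = 2/5, 1/8 · 1/10 = 1/80; summing to 487/720.
Therefore the posterior P(jar C | data) = (2/5) / (487/720) = 288/487.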